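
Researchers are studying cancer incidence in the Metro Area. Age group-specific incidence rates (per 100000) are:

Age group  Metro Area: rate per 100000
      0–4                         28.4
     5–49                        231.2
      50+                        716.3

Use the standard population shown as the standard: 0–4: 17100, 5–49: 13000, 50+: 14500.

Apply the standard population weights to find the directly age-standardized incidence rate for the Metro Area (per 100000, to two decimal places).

311.16

Standard total = 44600; weights = 0.3834, 0.2915, 0.3251.
Standardized rate: 0.3834×28.4 + 0.2915×231.2 + 0.3251×716.3 = 311.1567 per 100000.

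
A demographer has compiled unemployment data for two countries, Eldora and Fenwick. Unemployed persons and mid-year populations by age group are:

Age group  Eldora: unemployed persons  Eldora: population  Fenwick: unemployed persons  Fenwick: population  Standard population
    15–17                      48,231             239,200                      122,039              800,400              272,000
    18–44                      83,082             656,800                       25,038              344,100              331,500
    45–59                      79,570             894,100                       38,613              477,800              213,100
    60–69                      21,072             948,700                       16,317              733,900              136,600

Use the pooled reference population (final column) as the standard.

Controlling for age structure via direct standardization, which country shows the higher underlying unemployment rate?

Eldora

Age-specific rates per 1,000 for Eldora: 201.635, 126.495, 88.995, 22.211.
For Fenwick: 152.473, 72.764, 80.814, 22.233.
Standard total = 953,200; weights = 0.2854, 0.3478, 0.2236, 0.1433.
Eldora: 0.2854×201.635 + 0.3478×126.495 + 0.2236×88.995 + 0.1433×22.211 = 124.6082 per 1,000.
Fenwick: 0.2854×152.473 + 0.3478×72.764 + 0.2236×80.814 + 0.1433×22.233 = 90.0674 per 1,000.
The crude rates (84.69 vs 85.73) would put Fenwick higher, but that reflects its age composition; once standardized to a common age structure, Eldora has the higher underlying rate.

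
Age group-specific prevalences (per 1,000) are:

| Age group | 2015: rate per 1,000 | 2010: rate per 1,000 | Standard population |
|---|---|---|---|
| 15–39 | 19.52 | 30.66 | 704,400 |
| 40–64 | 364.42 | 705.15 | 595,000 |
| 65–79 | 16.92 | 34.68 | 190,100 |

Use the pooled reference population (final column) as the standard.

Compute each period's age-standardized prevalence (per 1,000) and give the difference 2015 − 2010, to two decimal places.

-143.64

Standard total = 1,489,500; weights = 0.4729, 0.3995, 0.1276.
2015: 0.4729×19.52 + 0.3995×364.42 + 0.1276×16.92 = 156.9629 per 1,000.
2010: 0.4729×30.66 + 0.3995×705.15 + 0.1276×34.68 = 300.6068 per 1,000.
Difference = 156.9629 − 300.6068 = -143.6439.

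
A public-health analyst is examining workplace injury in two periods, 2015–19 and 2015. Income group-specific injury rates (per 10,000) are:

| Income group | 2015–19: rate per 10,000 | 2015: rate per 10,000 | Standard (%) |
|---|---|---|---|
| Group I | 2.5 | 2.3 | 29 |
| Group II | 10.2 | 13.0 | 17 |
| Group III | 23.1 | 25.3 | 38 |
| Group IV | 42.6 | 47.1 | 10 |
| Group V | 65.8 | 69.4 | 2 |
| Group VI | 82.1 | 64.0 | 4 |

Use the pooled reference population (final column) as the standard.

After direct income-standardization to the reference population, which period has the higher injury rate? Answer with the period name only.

Standard weights: 0.29, 0.17, 0.38, 0.10, 0.02, 0.04.
2015–19: 0.2900×2.5 + 0.1700×10.2 + 0.3800×23.1 + 0.1000×42.6 + 0.0200×65.8 + 0.0400×82.1 = 20.0970 per 10,000.
2015: 0.2900×2.3 + 0.1700×13.0 + 0.3800×25.3 + 0.1000×47.1 + 0.0200×69.4 + 0.0400×64.0 = 21.1490 per 10,000.

2015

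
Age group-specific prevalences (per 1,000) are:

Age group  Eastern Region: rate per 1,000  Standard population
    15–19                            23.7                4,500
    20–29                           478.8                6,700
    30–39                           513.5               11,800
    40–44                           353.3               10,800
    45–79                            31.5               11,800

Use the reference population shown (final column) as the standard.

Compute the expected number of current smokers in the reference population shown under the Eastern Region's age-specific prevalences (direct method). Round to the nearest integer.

13561

Expected current smokers = Σ (standard pop × age-specific rate ÷ 1,000)
= 4,500×23.7/1,000 + 6,700×478.8/1,000 + 11,800×513.5/1,000 + 10,800×353.3/1,000 + 11,800×31.5/1,000
= 106.65 + 3207.96 + 6059.30 + 3815.64 + 371.70 = 13561.25.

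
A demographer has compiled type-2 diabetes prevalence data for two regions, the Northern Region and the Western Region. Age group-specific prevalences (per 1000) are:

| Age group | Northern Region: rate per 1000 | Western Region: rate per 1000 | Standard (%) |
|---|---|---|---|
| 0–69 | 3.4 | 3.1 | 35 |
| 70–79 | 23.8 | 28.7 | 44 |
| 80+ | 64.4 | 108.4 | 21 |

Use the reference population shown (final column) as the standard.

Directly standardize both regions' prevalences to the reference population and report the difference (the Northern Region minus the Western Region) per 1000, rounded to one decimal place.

-11.3

Standard weights: 0.35, 0.44, 0.21.
The Northern Region: 0.3500×3.4 + 0.4400×23.8 + 0.2100×64.4 = 25.1860 per 1000.
The Western Region: 0.3500×3.1 + 0.4400×28.7 + 0.2100×108.4 = 36.4770 per 1000.
Difference = 25.1860 − 36.4770 = -11.2910.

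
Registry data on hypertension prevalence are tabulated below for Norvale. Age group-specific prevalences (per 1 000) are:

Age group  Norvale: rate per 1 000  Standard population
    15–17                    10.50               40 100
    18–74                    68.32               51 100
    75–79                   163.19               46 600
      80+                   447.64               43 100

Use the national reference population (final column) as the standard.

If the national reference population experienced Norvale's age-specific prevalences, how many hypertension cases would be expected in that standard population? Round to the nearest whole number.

30810

Expected hypertension cases = Σ (standard pop × age-specific rate ÷ 1 000)
= 40 100×10.50/1 000 + 51 100×68.32/1 000 + 46 600×163.19/1 000 + 43 100×447.64/1 000
= 421.05 + 3491.15 + 7604.65 + 19293.28 = 30810.14.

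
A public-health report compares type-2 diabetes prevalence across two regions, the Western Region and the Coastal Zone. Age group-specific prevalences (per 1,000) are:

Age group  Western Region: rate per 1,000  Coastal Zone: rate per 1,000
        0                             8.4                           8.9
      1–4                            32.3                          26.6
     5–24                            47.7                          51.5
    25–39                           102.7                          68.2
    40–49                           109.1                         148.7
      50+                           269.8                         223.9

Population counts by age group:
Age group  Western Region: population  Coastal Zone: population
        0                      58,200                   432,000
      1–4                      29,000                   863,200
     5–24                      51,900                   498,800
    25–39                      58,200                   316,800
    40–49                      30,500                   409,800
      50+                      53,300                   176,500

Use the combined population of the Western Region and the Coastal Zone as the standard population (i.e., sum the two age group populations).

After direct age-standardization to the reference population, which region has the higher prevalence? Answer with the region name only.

Western Region

Combined standard total = 2,978,200; weights = 0.1646, 0.2996, 0.1849, 0.1259, 0.1478, 0.0772.
The Western Region: 0.1646×8.4 + 0.2996×32.3 + 0.1849×47.7 + 0.1259×102.7 + 0.1478×109.1 + 0.0772×269.8 = 69.7580 per 1,000.
The Coastal Zone: 0.1646×8.9 + 0.2996×26.6 + 0.1849×51.5 + 0.1259×68.2 + 0.1478×148.7 + 0.0772×223.9 = 66.8042 per 1,000.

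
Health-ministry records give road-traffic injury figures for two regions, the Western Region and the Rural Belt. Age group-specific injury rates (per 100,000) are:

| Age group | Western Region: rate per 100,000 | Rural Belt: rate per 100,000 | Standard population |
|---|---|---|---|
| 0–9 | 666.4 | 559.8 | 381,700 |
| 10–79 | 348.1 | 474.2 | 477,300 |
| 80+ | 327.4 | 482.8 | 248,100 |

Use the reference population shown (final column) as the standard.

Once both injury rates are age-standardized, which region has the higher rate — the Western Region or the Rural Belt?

Standard total = 1,107,100; weights = 0.3448, 0.4311, 0.2241.
The Western Region: 0.3448×666.4 + 0.4311×348.1 + 0.2241×327.4 = 453.2029 per 100,000.
The Rural Belt: 0.3448×559.8 + 0.4311×474.2 + 0.2241×482.8 = 505.6400 per 100,000.

Rural Belt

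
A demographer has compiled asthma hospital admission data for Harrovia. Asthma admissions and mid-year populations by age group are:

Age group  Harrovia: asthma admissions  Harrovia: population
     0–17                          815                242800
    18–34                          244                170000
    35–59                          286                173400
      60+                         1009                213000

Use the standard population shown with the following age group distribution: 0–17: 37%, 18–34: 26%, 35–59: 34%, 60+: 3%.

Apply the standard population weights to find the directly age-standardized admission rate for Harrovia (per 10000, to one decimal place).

23.2

Age-specific rates per 10000 for Harrovia: 33.57, 14.35, 16.49, 47.37.
Standard weights: 0.37, 0.26, 0.34, 0.03.
Standardized rate: 0.3700×33.57 + 0.2600×14.35 + 0.3400×16.49 + 0.0300×47.37 = 23.1804 per 10000.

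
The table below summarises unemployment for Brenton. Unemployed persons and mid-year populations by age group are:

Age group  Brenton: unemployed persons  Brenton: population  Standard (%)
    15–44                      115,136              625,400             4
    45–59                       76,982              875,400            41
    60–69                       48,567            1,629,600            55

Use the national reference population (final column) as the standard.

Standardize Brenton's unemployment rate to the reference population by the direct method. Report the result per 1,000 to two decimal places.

Age-specific rates per 1,000 for Brenton: 184.100, 87.939, 29.803.
Standard weights: 0.04, 0.41, 0.55.
Standardized rate: 0.0400×184.100 + 0.4100×87.939 + 0.5500×29.803 = 59.8107 per 1,000.

59.81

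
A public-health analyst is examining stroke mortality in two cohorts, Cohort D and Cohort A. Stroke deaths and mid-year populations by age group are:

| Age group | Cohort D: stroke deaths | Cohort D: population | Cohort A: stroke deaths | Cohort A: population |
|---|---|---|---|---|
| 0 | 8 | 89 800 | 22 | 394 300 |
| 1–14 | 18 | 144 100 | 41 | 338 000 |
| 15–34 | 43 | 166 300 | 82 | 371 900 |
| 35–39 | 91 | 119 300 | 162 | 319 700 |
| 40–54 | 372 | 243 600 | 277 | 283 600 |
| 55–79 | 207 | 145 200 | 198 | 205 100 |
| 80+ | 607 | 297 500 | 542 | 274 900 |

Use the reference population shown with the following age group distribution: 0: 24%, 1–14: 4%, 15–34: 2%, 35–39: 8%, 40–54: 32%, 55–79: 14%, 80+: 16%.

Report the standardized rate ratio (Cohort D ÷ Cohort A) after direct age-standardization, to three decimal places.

Age-specific rates per 100 000 for Cohort D: 8.91, 12.49, 25.86, 76.28, 152.71, 142.56, 204.03.
For Cohort A: 5.58, 12.13, 22.05, 50.67, 97.67, 96.54, 197.16.
Standard weights: 0.24, 0.04, 0.02, 0.08, 0.32, 0.14, 0.16.
Cohort D: 0.2400×8.91 + 0.0400×12.49 + 0.0200×25.86 + 0.0800×76.28 + 0.3200×152.71 + 0.1400×142.56 + 0.1600×204.03 = 110.7282 per 100 000.
Cohort A: 0.2400×5.58 + 0.0400×12.13 + 0.0200×22.05 + 0.0800×50.67 + 0.3200×97.67 + 0.1400×96.54 + 0.1600×197.16 = 82.6357 per 100 000.
Ratio = 110.7282 ÷ 82.6357 = 1.33996.

1.340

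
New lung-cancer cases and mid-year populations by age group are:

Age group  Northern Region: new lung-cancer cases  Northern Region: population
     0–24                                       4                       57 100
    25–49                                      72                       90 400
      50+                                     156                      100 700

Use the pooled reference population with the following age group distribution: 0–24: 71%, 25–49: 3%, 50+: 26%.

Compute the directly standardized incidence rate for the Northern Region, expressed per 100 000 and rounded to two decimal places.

47.64

Age-specific rates per 100 000 for the Northern Region: 7.01, 79.65, 154.92.
Standard weights: 0.71, 0.03, 0.26.
Standardized rate: 0.7100×7.01 + 0.0300×79.65 + 0.2600×154.92 = 47.6412 per 100 000.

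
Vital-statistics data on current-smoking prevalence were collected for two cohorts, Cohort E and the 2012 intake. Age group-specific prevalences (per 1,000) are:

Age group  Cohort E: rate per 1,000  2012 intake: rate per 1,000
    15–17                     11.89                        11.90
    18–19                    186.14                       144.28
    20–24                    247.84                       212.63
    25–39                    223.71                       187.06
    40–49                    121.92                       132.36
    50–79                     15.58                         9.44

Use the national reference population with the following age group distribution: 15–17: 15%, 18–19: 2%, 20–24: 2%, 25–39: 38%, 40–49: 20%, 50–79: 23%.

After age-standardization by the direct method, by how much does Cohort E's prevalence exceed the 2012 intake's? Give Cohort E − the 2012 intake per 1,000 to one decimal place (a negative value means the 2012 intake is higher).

Standard weights: 0.15, 0.02, 0.02, 0.38, 0.20, 0.23.
Cohort E: 0.1500×11.89 + 0.0200×186.14 + 0.0200×247.84 + 0.3800×223.71 + 0.2000×121.92 + 0.2300×15.58 = 123.4403 per 1,000.
The 2012 intake: 0.1500×11.90 + 0.0200×144.28 + 0.0200×212.63 + 0.3800×187.06 + 0.2000×132.36 + 0.2300×9.44 = 108.6492 per 1,000.
Difference = 123.4403 − 108.6492 = 14.7911.

14.8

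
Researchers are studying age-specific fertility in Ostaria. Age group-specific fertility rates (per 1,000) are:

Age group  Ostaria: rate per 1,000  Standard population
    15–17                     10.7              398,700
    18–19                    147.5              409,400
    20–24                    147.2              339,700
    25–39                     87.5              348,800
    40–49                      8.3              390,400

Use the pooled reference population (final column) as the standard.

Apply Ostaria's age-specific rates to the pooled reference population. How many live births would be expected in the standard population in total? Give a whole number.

148417

Expected live births = Σ (standard pop × age-specific rate ÷ 1,000)
= 398,700×10.7/1,000 + 409,400×147.5/1,000 + 339,700×147.2/1,000 + 348,800×87.5/1,000 + 390,400×8.3/1,000
= 4266.09 + 60386.50 + 50003.84 + 30520.00 + 3240.32 = 148416.75.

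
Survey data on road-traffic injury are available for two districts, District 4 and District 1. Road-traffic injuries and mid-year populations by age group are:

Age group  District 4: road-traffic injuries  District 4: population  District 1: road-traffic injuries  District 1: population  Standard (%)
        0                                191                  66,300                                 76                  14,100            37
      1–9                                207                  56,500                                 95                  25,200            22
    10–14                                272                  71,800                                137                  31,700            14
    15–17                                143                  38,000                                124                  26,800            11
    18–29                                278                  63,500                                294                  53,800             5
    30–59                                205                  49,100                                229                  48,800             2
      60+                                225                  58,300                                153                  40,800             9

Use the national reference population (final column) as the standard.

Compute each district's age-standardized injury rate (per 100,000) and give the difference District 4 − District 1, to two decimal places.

Age-specific rates per 100,000 for District 4: 288.08, 366.37, 378.83, 376.32, 437.80, 417.52, 385.93.
For District 1: 539.01, 376.98, 432.18, 462.69, 546.47, 469.26, 375.00.
Standard weights: 0.37, 0.22, 0.14, 0.11, 0.05, 0.02, 0.09.
District 4: 0.3700×288.08 + 0.2200×366.37 + 0.1400×378.83 + 0.1100×376.32 + 0.0500×437.80 + 0.0200×417.52 + 0.0900×385.93 = 346.5982 per 100,000.
District 1: 0.3700×539.01 + 0.2200×376.98 + 0.1400×432.18 + 0.1100×462.69 + 0.0500×546.47 + 0.0200×469.26 + 0.0900×375.00 = 464.2281 per 100,000.
Difference = 346.5982 − 464.2281 = -117.6299.

-117.63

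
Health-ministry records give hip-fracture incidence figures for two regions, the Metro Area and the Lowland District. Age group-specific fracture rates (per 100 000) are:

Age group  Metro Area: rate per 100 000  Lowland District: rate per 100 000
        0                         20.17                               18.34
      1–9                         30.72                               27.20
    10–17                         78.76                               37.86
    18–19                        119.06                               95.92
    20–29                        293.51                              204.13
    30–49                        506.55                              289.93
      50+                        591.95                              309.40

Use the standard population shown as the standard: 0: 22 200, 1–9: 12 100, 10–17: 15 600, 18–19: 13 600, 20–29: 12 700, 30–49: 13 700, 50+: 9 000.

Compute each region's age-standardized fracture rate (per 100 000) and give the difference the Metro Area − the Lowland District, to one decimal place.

Standard total = 98 900; weights = 0.2245, 0.1223, 0.1577, 0.1375, 0.1284, 0.1385, 0.0910.
The Metro Area: 0.2245×20.17 + 0.1223×30.72 + 0.1577×78.76 + 0.1375×119.06 + 0.1284×293.51 + 0.1385×506.55 + 0.0910×591.95 = 198.8091 per 100 000.
The Lowland District: 0.2245×18.34 + 0.1223×27.20 + 0.1577×37.86 + 0.1375×95.92 + 0.1284×204.13 + 0.1385×289.93 + 0.0910×309.40 = 121.1374 per 100 000.
Difference = 198.8091 − 121.1374 = 77.6717.

77.7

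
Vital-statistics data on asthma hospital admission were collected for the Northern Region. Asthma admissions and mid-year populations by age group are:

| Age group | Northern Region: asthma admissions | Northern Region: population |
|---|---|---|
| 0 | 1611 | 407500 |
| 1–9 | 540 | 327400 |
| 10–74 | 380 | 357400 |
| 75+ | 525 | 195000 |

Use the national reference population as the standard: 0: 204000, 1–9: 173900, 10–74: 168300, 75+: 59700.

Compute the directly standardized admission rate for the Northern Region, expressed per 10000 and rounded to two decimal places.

23.65

Age-specific rates per 10000 for the Northern Region: 39.53, 16.49, 10.63, 26.92.
Standard total = 605900; weights = 0.3367, 0.2870, 0.2778, 0.0985.
Standardized rate: 0.3367×39.53 + 0.2870×16.49 + 0.2778×10.63 + 0.0985×26.92 = 23.6505 per 10000.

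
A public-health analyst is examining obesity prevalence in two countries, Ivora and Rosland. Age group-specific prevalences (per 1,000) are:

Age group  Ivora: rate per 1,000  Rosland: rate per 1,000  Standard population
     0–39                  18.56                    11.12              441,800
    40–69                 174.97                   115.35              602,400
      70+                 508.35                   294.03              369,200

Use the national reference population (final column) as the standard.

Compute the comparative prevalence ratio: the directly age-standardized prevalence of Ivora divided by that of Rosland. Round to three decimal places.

1.647

Standard total = 1,413,400; weights = 0.3126, 0.4262, 0.2612.
Ivora: 0.3126×18.56 + 0.4262×174.97 + 0.2612×508.35 = 213.1630 per 1,000.
Rosland: 0.3126×11.12 + 0.4262×115.35 + 0.2612×294.03 = 129.4436 per 1,000.
Ratio = 213.1630 ÷ 129.4436 = 1.64676.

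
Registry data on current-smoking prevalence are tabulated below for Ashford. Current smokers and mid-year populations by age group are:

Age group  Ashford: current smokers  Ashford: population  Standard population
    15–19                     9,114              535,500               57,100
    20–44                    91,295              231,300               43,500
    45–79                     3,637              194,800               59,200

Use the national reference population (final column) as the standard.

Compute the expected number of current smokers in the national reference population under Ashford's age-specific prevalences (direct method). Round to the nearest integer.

19247

Age-specific rates per 1,000 for Ashford: 17.020, 394.704, 18.670.
Expected current smokers = Σ (standard pop × age-specific rate ÷ 1,000)
= 57,100×17.020/1,000 + 43,500×394.704/1,000 + 59,200×18.670/1,000
= 971.82 + 17169.62 + 1105.29 = 19246.73.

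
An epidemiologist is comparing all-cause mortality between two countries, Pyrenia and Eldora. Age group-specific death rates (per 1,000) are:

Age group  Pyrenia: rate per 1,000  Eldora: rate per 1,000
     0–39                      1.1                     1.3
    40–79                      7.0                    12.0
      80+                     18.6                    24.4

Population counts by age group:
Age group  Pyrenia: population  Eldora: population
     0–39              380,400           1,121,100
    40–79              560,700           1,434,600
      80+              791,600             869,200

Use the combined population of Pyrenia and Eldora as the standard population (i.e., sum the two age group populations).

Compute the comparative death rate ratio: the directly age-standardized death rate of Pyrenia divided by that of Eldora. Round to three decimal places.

Combined standard total = 5,157,600; weights = 0.2911, 0.3869, 0.3220.
Pyrenia: 0.2911×1.1 + 0.3869×7.0 + 0.3220×18.6 = 9.0177 per 1,000.
Eldora: 0.2911×1.3 + 0.3869×12.0 + 0.3220×24.4 = 12.8779 per 1,000.
Ratio = 9.0177 ÷ 12.8779 = 0.70025.

0.700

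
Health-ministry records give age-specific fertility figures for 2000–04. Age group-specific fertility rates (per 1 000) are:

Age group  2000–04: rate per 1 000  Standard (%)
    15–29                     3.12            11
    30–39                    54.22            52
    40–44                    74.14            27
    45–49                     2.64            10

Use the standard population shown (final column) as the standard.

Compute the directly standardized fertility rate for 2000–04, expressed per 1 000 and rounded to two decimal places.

48.82

Standard weights: 0.11, 0.52, 0.27, 0.10.
Standardized rate: 0.1100×3.12 + 0.5200×54.22 + 0.2700×74.14 + 0.1000×2.64 = 48.8194 per 1 000.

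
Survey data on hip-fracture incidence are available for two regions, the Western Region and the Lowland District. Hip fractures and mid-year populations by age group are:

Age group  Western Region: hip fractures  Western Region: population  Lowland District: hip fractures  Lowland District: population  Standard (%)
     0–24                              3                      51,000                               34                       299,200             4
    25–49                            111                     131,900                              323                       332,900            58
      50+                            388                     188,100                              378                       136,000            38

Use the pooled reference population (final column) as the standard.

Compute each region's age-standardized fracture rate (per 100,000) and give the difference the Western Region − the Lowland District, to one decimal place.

Age-specific rates per 100,000 for the Western Region: 5.88, 84.15, 206.27.
For the Lowland District: 11.36, 97.03, 277.94.
Standard weights: 0.04, 0.58, 0.38.
The Western Region: 0.0400×5.88 + 0.5800×84.15 + 0.3800×206.27 = 127.4288 per 100,000.
The Lowland District: 0.0400×11.36 + 0.5800×97.03 + 0.3800×277.94 = 162.3474 per 100,000.
Difference = 127.4288 − 162.3474 = -34.9185.

-34.9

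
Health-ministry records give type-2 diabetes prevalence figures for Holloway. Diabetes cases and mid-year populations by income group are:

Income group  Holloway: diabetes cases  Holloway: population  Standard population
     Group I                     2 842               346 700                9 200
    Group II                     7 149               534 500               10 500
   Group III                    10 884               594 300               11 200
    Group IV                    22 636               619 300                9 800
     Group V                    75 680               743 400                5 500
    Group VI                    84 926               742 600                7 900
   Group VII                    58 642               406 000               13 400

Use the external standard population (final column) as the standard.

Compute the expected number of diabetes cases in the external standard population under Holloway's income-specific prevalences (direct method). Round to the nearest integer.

Income-specific rates per 1 000 for Holloway: 8.197, 13.375, 18.314, 36.551, 101.803, 114.363, 144.438.
Expected diabetes cases = Σ (standard pop × income-specific rate ÷ 1 000)
= 9 200×8.197/1 000 + 10 500×13.375/1 000 + 11 200×18.314/1 000 + 9 800×36.551/1 000 + 5 500×101.803/1 000 + 7 900×114.363/1 000 + 13 400×144.438/1 000
= 75.42 + 140.44 + 205.12 + 358.20 + 559.91 + 903.47 + 1935.47 = 4178.03.

4178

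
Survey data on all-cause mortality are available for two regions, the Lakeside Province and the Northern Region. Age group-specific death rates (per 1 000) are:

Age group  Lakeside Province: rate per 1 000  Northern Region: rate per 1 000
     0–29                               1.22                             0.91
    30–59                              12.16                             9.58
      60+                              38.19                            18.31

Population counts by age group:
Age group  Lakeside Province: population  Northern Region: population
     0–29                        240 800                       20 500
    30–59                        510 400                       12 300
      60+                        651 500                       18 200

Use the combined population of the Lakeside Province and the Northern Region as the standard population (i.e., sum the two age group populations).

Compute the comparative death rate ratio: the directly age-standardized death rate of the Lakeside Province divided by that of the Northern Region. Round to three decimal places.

1.842

Combined standard total = 1 453 700; weights = 0.1797, 0.3596, 0.4607.
The Lakeside Province: 0.1797×1.22 + 0.3596×12.16 + 0.4607×38.19 = 22.1852 per 1 000.
The Northern Region: 0.1797×0.91 + 0.3596×9.58 + 0.4607×18.31 = 12.0434 per 1 000.
Ratio = 22.1852 ÷ 12.0434 = 1.84211.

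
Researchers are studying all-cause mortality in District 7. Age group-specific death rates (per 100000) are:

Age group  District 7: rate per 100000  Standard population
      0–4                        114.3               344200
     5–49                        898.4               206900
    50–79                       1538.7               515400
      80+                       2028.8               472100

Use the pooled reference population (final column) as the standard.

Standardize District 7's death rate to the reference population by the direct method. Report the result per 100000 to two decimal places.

1284.33

Standard total = 1538600; weights = 0.2237, 0.1345, 0.3350, 0.3068.
Standardized rate: 0.2237×114.3 + 0.1345×898.4 + 0.3350×1538.7 + 0.3068×2028.8 = 1284.3257 per 100000.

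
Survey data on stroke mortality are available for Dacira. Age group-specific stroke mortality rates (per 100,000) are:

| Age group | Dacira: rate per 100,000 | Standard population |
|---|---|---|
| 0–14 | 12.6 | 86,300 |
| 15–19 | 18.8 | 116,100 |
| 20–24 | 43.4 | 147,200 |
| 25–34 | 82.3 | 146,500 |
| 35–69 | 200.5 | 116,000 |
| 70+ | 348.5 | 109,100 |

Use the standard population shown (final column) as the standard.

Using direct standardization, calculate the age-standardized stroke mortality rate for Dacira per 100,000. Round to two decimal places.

Standard total = 721,200; weights = 0.1197, 0.1610, 0.2041, 0.2031, 0.1608, 0.1513.
Standardized rate: 0.1197×12.6 + 0.1610×18.8 + 0.2041×43.4 + 0.2031×82.3 + 0.1608×200.5 + 0.1513×348.5 = 115.0788 per 100,000.

115.08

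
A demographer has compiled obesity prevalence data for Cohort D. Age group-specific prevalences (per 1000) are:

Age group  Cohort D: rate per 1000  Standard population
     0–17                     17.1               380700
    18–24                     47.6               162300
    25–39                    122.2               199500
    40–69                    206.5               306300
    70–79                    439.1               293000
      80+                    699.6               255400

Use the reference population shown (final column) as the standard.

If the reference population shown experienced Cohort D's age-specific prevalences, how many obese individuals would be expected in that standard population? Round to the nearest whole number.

Expected obese individuals = Σ (standard pop × age-specific rate ÷ 1000)
= 380700×17.1/1000 + 162300×47.6/1000 + 199500×122.2/1000 + 306300×206.5/1000 + 293000×439.1/1000 + 255400×699.6/1000
= 6509.97 + 7725.48 + 24378.90 + 63250.95 + 128656.30 + 178677.84 = 409199.44.

409199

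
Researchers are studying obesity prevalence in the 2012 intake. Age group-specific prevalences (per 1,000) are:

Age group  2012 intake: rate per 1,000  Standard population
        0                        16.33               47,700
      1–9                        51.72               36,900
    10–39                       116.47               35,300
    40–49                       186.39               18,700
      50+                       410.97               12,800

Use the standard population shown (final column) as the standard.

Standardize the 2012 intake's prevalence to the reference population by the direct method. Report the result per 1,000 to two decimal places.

102.67

Standard total = 151,400; weights = 0.3151, 0.2437, 0.2332, 0.1235, 0.0845.
Standardized rate: 0.3151×16.33 + 0.2437×51.72 + 0.2332×116.47 + 0.1235×186.39 + 0.0845×410.97 = 102.6731 per 1,000.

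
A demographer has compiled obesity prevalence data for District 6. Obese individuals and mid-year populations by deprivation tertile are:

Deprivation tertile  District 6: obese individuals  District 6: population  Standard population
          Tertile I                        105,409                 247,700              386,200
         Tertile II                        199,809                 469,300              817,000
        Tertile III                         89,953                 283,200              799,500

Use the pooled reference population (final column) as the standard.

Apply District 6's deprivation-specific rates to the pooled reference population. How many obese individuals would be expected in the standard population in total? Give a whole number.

766139

Deprivation-specific rates per 1,000 for District 6: 425.551, 425.760, 317.631.
Expected obese individuals = Σ (standard pop × deprivation-specific rate ÷ 1,000)
= 386,200×425.551/1,000 + 817,000×425.760/1,000 + 799,500×317.631/1,000
= 164347.82 + 347845.63 + 253945.70 = 766139.16.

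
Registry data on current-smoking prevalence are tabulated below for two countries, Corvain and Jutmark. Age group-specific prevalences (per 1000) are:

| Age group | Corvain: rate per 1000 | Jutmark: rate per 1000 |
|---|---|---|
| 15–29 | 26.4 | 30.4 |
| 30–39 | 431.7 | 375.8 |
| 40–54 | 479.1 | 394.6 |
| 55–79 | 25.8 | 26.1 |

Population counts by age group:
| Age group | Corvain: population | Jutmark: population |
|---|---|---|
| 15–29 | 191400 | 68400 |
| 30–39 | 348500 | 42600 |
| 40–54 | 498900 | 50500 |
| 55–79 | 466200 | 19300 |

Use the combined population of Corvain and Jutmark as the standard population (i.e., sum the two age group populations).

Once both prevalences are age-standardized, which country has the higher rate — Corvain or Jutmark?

Corvain

Combined standard total = 1685800; weights = 0.1541, 0.2320, 0.3259, 0.2880.
Corvain: 0.1541×26.4 + 0.2320×431.7 + 0.3259×479.1 + 0.2880×25.8 = 267.7898 per 1000.
Jutmark: 0.1541×30.4 + 0.2320×375.8 + 0.3259×394.6 + 0.2880×26.1 = 227.9856 per 1000.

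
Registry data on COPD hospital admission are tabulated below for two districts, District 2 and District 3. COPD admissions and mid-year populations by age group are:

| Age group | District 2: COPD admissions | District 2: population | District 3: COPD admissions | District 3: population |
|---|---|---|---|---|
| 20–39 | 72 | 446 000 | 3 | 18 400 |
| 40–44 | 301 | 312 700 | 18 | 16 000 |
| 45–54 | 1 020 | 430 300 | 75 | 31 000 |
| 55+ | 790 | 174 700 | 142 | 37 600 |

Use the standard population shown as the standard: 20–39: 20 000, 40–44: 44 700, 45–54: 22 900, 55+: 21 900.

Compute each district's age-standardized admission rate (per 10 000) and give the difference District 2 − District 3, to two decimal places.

Age-specific rates per 10 000 for District 2: 1.61, 9.63, 23.70, 45.22.
For District 3: 1.63, 11.25, 24.19, 37.77.
Standard total = 109 500; weights = 0.1826, 0.4082, 0.2091, 0.2000.
District 2: 0.1826×1.61 + 0.4082×9.63 + 0.2091×23.70 + 0.2000×45.22 = 18.2257 per 10 000.
District 3: 0.1826×1.63 + 0.4082×11.25 + 0.2091×24.19 + 0.2000×37.77 = 17.5031 per 10 000.
Difference = 18.2257 − 17.5031 = 0.7226.

0.72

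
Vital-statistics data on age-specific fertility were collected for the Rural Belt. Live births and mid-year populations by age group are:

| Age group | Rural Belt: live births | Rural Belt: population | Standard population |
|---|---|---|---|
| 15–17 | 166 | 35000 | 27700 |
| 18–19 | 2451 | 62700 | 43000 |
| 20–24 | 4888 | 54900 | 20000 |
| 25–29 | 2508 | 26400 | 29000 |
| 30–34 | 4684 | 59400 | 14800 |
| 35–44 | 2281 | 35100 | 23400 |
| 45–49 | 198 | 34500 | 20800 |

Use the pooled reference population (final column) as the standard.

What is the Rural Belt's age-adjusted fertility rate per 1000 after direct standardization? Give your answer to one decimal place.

51.2

Age-specific rates per 1000 for the Rural Belt: 4.743, 39.091, 89.035, 95.000, 78.855, 64.986, 5.739.
Standard total = 178700; weights = 0.1550, 0.2406, 0.1119, 0.1623, 0.0828, 0.1309, 0.1164.
Standardized rate: 0.1550×4.743 + 0.2406×39.091 + 0.1119×89.035 + 0.1623×95.000 + 0.0828×78.855 + 0.1309×64.986 + 0.1164×5.739 = 51.2315 per 1000.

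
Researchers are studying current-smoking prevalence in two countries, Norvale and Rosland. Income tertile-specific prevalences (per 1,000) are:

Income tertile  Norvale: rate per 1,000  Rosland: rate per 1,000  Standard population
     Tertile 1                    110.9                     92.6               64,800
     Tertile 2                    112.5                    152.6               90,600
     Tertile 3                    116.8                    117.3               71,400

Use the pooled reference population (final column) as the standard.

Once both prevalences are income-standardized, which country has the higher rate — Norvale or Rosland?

Rosland

Standard total = 226,800; weights = 0.2857, 0.3995, 0.3148.
Norvale: 0.2857×110.9 + 0.3995×112.5 + 0.3148×116.8 = 113.3966 per 1,000.
Rosland: 0.2857×92.6 + 0.3995×152.6 + 0.3148×117.3 = 124.3442 per 1,000.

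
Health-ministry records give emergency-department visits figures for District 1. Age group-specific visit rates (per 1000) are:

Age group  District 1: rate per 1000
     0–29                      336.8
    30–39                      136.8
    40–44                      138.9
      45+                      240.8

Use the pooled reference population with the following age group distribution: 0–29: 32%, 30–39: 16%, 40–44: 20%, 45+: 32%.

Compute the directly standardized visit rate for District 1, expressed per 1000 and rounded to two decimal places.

234.50

Standard weights: 0.32, 0.16, 0.20, 0.32.
Standardized rate: 0.3200×336.8 + 0.1600×136.8 + 0.2000×138.9 + 0.3200×240.8 = 234.5000 per 1000.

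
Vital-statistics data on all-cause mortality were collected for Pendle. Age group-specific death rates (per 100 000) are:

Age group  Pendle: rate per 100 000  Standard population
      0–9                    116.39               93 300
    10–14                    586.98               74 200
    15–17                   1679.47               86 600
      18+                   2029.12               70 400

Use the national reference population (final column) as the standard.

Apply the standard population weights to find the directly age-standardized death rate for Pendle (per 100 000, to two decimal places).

Standard total = 324 500; weights = 0.2875, 0.2287, 0.2669, 0.2169.
Standardized rate: 0.2875×116.39 + 0.2287×586.98 + 0.2669×1679.47 + 0.2169×2029.12 = 1056.1025 per 100 000.

1056.10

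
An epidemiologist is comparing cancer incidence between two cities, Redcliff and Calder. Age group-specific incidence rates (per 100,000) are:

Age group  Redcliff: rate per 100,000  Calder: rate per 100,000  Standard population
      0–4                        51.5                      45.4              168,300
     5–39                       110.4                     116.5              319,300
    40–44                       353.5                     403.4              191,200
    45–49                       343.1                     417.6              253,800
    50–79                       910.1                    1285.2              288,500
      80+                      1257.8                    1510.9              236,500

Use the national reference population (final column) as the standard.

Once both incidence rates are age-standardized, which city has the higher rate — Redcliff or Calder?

Calder

Standard total = 1,457,600; weights = 0.1155, 0.2191, 0.1312, 0.1741, 0.1979, 0.1623.
Redcliff: 0.1155×51.5 + 0.2191×110.4 + 0.1312×353.5 + 0.1741×343.1 + 0.1979×910.1 + 0.1623×1257.8 = 520.4581 per 100,000.
Calder: 0.1155×45.4 + 0.2191×116.5 + 0.1312×403.4 + 0.1741×417.6 + 0.1979×1285.2 + 0.1623×1510.9 = 655.9168 per 100,000.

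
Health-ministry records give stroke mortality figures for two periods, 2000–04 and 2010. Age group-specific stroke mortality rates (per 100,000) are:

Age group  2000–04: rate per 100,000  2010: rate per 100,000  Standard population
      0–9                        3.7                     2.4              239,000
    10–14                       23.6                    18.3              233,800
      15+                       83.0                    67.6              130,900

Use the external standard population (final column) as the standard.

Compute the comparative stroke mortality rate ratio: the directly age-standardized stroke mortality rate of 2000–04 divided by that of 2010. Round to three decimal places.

Standard total = 603,700; weights = 0.3959, 0.3873, 0.2168.
2000–04: 0.3959×3.7 + 0.3873×23.6 + 0.2168×83.0 = 28.6014 per 100,000.
2010: 0.3959×2.4 + 0.3873×18.3 + 0.2168×67.6 = 22.6950 per 100,000.
Ratio = 28.6014 ÷ 22.6950 = 1.26025.

1.260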